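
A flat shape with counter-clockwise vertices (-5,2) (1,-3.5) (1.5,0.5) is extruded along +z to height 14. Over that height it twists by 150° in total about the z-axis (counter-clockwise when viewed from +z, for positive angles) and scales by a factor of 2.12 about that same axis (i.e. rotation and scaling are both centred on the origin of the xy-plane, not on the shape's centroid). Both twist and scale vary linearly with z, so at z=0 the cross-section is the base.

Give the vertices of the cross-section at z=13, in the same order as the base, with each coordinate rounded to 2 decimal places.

Cross-section at z=13: (5.07,-9.75) (3.11,6.74) (-2.98,1.22)

t = z/height = 13/14 = 0.928571
s = 1 + (scale-1)·z/height = 1 + (2.12-1)·13/14 = 2.040000
θ = twist·z/height = 150°·13/14 = 139.2857° = 2.430994 rad
cos θ = -0.757972, sin θ = 0.652287 (intermediates below are computed at full precision and shown rounded to 5 d.p.)
v1: (-5,2) → rotate → (2.48528,-4.77738) → ×s → (5.06998,-9.74586) → (5.07,-9.75)
v2: (1,-3.5) → rotate → (1.52503,3.30519) → ×s → (3.11107,6.74258) → (3.11,6.74)
v3: (1.5,0.5) → rotate → (-1.46310,0.59945) → ×s → (-2.98473,1.22287) → (-2.98,1.22)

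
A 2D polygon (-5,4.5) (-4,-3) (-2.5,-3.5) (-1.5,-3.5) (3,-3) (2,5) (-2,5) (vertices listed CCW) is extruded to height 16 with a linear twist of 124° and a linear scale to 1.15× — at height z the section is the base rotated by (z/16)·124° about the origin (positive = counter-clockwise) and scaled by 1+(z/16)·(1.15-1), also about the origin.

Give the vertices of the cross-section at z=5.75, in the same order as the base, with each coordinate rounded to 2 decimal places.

t = z/height = 5.75/16 = 0.359375
s = 1 + (scale-1)·z/height = 1 + (1.15-1)·5.75/16 = 1.053906
θ = twist·z/height = 124°·5.75/16 = 44.5625° = 0.777762 rad
cos θ = 0.712485, sin θ = 0.701687 (intermediates below are computed at full precision and shown rounded to 5 d.p.)
v1: (-5,4.5) → rotate → (-6.72002,-0.30225) → ×s → (-7.08227,-0.31854) → (-7.08,-0.32)
v2: (-4,-3) → rotate → (-0.74488,-4.94420) → ×s → (-0.78503,-5.21073) → (-0.79,-5.21)
v3: (-2.5,-3.5) → rotate → (0.67469,-4.24792) → ×s → (0.71106,-4.47691) → (0.71,-4.48)
v4: (-1.5,-3.5) → rotate → (1.38718,-3.54623) → ×s → (1.46195,-3.73739) → (1.46,-3.74)
v5: (3,-3) → rotate → (4.24252,-0.03240) → ×s → (4.47122,-0.03414) → (4.47,-0.03)
v6: (2,5) → rotate → (-2.08346,4.96580) → ×s → (-2.19578,5.23349) → (-2.20,5.23)
v7: (-2,5) → rotate → (-4.93341,2.15905) → ×s → (-5.19935,2.27544) → (-5.20,2.28)

Cross-section at z=5.75: (-7.08,-0.32) (-0.79,-5.21) (0.71,-4.48) (1.46,-3.74) (4.47,-0.03) (-2.20,5.23) (-5.20,2.28)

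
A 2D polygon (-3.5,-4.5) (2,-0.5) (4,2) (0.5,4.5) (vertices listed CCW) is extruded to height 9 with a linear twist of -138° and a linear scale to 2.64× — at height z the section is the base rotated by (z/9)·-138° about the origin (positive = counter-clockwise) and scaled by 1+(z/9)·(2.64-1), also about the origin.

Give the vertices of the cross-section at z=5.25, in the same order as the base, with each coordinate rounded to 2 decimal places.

Cross-section at z=5.25: (-9.81,5.30) (-0.32,-4.02) (5.15,-7.07) (8.85,0.49)

t = z/height = 5.25/9 = 0.583333
s = 1 + (scale-1)·z/height = 1 + (2.64-1)·5.25/9 = 1.956667
θ = twist·z/height = -138°·5.25/9 = -80.5000° = -1.404990 rad
cos θ = 0.165048, sin θ = -0.986286 (intermediates below are computed at full precision and shown rounded to 5 d.p.)
v1: (-3.5,-4.5) → rotate → (-5.01595,2.70929) → ×s → (-9.81455,5.30117) → (-9.81,5.30)
v2: (2,-0.5) → rotate → (-0.16305,-2.05510) → ×s → (-0.31903,-4.02114) → (-0.32,-4.02)
v3: (4,2) → rotate → (2.63276,-3.61505) → ×s → (5.15144,-7.07344) → (5.15,-7.07)
v4: (0.5,4.5) → rotate → (4.52081,0.24957) → ×s → (8.84572,0.48833) → (8.85,0.49)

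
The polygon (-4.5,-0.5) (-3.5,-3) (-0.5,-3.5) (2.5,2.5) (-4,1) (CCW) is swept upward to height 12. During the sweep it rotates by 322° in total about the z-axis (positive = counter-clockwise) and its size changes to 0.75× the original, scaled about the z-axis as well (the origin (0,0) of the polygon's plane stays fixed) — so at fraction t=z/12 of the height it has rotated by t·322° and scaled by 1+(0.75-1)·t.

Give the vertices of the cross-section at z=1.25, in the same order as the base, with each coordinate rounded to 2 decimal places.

t = z/height = 1.25/12 = 0.104167
s = 1 + (scale-1)·z/height = 1 + (0.75-1)·1.25/12 = 0.973958
θ = twist·z/height = 322°·1.25/12 = 33.5417° = 0.585413 rad
cos θ = 0.833484, sin θ = 0.552543 (intermediates below are computed at full precision and shown rounded to 5 d.p.)
v1: (-4.5,-0.5) → rotate → (-3.47441,-2.90319) → ×s → (-3.38393,-2.82758) → (-3.38,-2.83)
v2: (-3.5,-3) → rotate → (-1.25957,-4.43435) → ×s → (-1.22676,-4.31888) → (-1.23,-4.32)
v3: (-0.5,-3.5) → rotate → (1.51716,-3.19347) → ×s → (1.47765,-3.11030) → (1.48,-3.11)
v4: (2.5,2.5) → rotate → (0.70235,3.46507) → ×s → (0.68406,3.37483) → (0.68,3.37)
v5: (-4,1) → rotate → (-3.88648,-1.37669) → ×s → (-3.78527,-1.34084) → (-3.79,-1.34)

Cross-section at z=1.25: (-3.38,-2.83) (-1.23,-4.32) (1.48,-3.11) (0.68,3.37) (-3.79,-1.34)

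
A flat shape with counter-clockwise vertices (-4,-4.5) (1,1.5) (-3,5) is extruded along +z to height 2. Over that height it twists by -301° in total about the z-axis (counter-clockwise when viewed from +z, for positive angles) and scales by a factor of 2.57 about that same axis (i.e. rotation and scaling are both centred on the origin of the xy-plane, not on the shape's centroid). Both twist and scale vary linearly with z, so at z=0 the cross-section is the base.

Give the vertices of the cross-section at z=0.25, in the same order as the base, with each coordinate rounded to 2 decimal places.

Cross-section at z=0.25: (-7.08,-1.34) (2.04,0.69) (0.81,6.93)

t = z/height = 0.25/2 = 0.125
s = 1 + (scale-1)·z/height = 1 + (2.57-1)·0.25/2 = 1.196250
θ = twist·z/height = -301°·0.25/2 = -37.6250° = -0.656680 rad
cos θ = 0.792023, sin θ = -0.610491 (intermediates below are computed at full precision and shown rounded to 5 d.p.)
v1: (-4,-4.5) → rotate → (-5.91530,-1.12214) → ×s → (-7.07618,-1.34236) → (-7.08,-1.34)
v2: (1,1.5) → rotate → (1.70776,0.57754) → ×s → (2.04291,0.69089) → (2.04,0.69)
v3: (-3,5) → rotate → (0.67638,5.79159) → ×s → (0.80912,6.92819) → (0.81,6.93)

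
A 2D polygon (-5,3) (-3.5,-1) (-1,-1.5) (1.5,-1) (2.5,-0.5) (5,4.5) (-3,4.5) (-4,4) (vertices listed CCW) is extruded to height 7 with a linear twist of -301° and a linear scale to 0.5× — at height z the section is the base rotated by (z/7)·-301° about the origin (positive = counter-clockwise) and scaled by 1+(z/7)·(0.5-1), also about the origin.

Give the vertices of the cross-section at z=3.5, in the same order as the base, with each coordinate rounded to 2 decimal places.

t = z/height = 3.5/7 = 0.5
s = 1 + (scale-1)·z/height = 1 + (0.5-1)·3.5/7 = 0.750000
θ = twist·z/height = -301°·3.5/7 = -150.5000° = -2.626721 rad
cos θ = -0.870356, sin θ = -0.492424 (intermediates below are computed at full precision and shown rounded to 5 d.p.)
v1: (-5,3) → rotate → (5.82905,-0.14895) → ×s → (4.37179,-0.11171) → (4.37,-0.11)
v2: (-3.5,-1) → rotate → (2.55382,2.59384) → ×s → (1.91537,1.94538) → (1.92,1.95)
v3: (-1,-1.5) → rotate → (0.13172,1.79796) → ×s → (0.09879,1.34847) → (0.10,1.35)
v4: (1.5,-1) → rotate → (-1.79796,0.13172) → ×s → (-1.34847,0.09879) → (-1.35,0.10)
v5: (2.5,-0.5) → rotate → (-2.42210,-0.79588) → ×s → (-1.81658,-0.59691) → (-1.82,-0.60)
v6: (5,4.5) → rotate → (-2.13587,-6.37872) → ×s → (-1.60190,-4.78404) → (-1.60,-4.78)
v7: (-3,4.5) → rotate → (4.82697,-2.43933) → ×s → (3.62023,-1.82950) → (3.62,-1.83)
v8: (-4,4) → rotate → (5.45112,-1.51173) → ×s → (4.08834,-1.13380) → (4.09,-1.13)

Cross-section at z=3.5: (4.37,-0.11) (1.92,1.95) (0.10,1.35) (-1.35,0.10) (-1.82,-0.60) (-1.60,-4.78) (3.62,-1.83) (4.09,-1.13)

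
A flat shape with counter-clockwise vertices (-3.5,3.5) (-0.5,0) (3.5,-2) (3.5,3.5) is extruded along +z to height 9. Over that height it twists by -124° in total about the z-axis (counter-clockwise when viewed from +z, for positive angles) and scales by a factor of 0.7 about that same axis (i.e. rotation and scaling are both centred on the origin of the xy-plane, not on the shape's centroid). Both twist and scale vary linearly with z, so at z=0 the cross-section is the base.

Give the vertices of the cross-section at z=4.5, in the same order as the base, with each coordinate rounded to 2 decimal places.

t = z/height = 4.5/9 = 0.5
s = 1 + (scale-1)·z/height = 1 + (0.7-1)·4.5/9 = 0.850000
θ = twist·z/height = -124°·4.5/9 = -62.0000° = -1.082104 rad
cos θ = 0.469472, sin θ = -0.882948 (intermediates below are computed at full precision and shown rounded to 5 d.p.)
v1: (-3.5,3.5) → rotate → (1.44717,4.73347) → ×s → (1.23009,4.02345) → (1.23,4.02)
v2: (-0.5,0) → rotate → (-0.23474,0.44147) → ×s → (-0.19953,0.37525) → (-0.20,0.38)
v3: (3.5,-2) → rotate → (-0.12274,-4.02926) → ×s → (-0.10433,-3.42487) → (-0.10,-3.42)
v4: (3.5,3.5) → rotate → (4.73347,-1.44717) → ×s → (4.02345,-1.23009) → (4.02,-1.23)

Cross-section at z=4.5: (1.23,4.02) (-0.20,0.38) (-0.10,-3.42) (4.02,-1.23)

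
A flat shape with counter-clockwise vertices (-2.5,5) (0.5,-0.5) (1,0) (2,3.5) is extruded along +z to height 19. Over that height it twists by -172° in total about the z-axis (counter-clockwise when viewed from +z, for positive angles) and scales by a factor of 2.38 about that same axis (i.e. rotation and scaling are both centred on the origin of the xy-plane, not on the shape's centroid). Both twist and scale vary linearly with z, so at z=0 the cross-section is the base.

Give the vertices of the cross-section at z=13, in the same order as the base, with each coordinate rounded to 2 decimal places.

Cross-section at z=13: (10.87,-0.21) (-1.31,-0.41) (-0.90,-1.72) (4.22,-6.60)

t = z/height = 13/19 = 0.684211
s = 1 + (scale-1)·z/height = 1 + (2.38-1)·13/19 = 1.944211
θ = twist·z/height = -172°·13/19 = -117.6842° = -2.053977 rad
cos θ = -0.464598, sin θ = -0.885522 (intermediates below are computed at full precision and shown rounded to 5 d.p.)
v1: (-2.5,5) → rotate → (5.58910,-0.10919) → ×s → (10.86639,-0.21228) → (10.87,-0.21)
v2: (0.5,-0.5) → rotate → (-0.67506,-0.21046) → ×s → (-1.31246,-0.40918) → (-1.31,-0.41)
v3: (1,0) → rotate → (-0.46460,-0.88552) → ×s → (-0.90328,-1.72164) → (-0.90,-1.72)
v4: (2,3.5) → rotate → (2.17013,-3.39714) → ×s → (4.21919,-6.60475) → (4.22,-6.60)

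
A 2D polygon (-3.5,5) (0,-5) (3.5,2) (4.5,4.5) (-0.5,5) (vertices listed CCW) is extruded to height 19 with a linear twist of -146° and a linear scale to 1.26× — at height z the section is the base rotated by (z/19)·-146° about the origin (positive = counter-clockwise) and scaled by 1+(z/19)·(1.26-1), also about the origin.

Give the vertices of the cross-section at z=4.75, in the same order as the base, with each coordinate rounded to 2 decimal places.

t = z/height = 4.75/19 = 0.25
s = 1 + (scale-1)·z/height = 1 + (1.26-1)·4.75/19 = 1.065000
θ = twist·z/height = -146°·4.75/19 = -36.5000° = -0.637045 rad
cos θ = 0.803857, sin θ = -0.594823 (intermediates below are computed at full precision and shown rounded to 5 d.p.)
v1: (-3.5,5) → rotate → (0.16061,6.10116) → ×s → (0.17105,6.49774) → (0.17,6.50)
v2: (0,-5) → rotate → (-2.97411,-4.01928) → ×s → (-3.16743,-4.28054) → (-3.17,-4.28)
v3: (3.5,2) → rotate → (4.00314,-0.47417) → ×s → (4.26335,-0.50499) → (4.26,-0.50)
v4: (4.5,4.5) → rotate → (6.29406,0.94065) → ×s → (6.70317,1.00180) → (6.70,1.00)
v5: (-0.5,5) → rotate → (2.57219,4.31670) → ×s → (2.73938,4.59728) → (2.74,4.60)

Cross-section at z=4.75: (0.17,6.50) (-3.17,-4.28) (4.26,-0.50) (6.70,1.00) (2.74,4.60)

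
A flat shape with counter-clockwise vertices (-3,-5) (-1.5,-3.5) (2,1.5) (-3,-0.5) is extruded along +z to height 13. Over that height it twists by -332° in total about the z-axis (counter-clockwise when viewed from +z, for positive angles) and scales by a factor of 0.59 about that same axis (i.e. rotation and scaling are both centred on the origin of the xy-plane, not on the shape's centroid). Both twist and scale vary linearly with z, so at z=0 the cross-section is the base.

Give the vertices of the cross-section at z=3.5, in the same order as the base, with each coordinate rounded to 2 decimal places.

t = z/height = 3.5/13 = 0.269231
s = 1 + (scale-1)·z/height = 1 + (0.59-1)·3.5/13 = 0.889615
θ = twist·z/height = -332°·3.5/13 = -89.3846° = -1.560056 rad
cos θ = 0.010740, sin θ = -0.999942 (intermediates below are computed at full precision and shown rounded to 5 d.p.)
v1: (-3,-5) → rotate → (-5.03193,2.94613) → ×s → (-4.47648,2.62092) → (-4.48,2.62)
v2: (-1.5,-3.5) → rotate → (-3.51591,1.46232) → ×s → (-3.12781,1.30090) → (-3.13,1.30)
v3: (2,1.5) → rotate → (1.52139,-1.98377) → ×s → (1.35346,-1.76480) → (1.35,-1.76)
v4: (-3,-0.5) → rotate → (-0.53219,2.99446) → ×s → (-0.47345,2.66391) → (-0.47,2.66)

Cross-section at z=3.5: (-4.48,2.62) (-3.13,1.30) (1.35,-1.76) (-0.47,2.66)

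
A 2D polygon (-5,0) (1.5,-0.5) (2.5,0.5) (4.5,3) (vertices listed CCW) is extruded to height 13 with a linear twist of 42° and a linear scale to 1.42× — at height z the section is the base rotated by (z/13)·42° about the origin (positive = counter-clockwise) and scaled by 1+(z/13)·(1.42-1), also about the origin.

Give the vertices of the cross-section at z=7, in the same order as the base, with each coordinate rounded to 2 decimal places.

Cross-section at z=7: (-5.66,-2.36) (1.93,0.14) (2.59,1.74) (3.68,5.52)

t = z/height = 7/13 = 0.538462
s = 1 + (scale-1)·z/height = 1 + (1.42-1)·7/13 = 1.226154
θ = twist·z/height = 42°·7/13 = 22.6154° = 0.394713 rad
cos θ = 0.923107, sin θ = 0.384543 (intermediates below are computed at full precision and shown rounded to 5 d.p.)
v1: (-5,0) → rotate → (-4.61553,-1.92272) → ×s → (-5.65936,-2.35755) → (-5.66,-2.36)
v2: (1.5,-0.5) → rotate → (1.57693,0.11526) → ×s → (1.93356,0.14133) → (1.93,0.14)
v3: (2.5,0.5) → rotate → (2.11550,1.42291) → ×s → (2.59392,1.74471) → (2.59,1.74)
v4: (4.5,3) → rotate → (3.00035,4.49977) → ×s → (3.67889,5.51740) → (3.68,5.52)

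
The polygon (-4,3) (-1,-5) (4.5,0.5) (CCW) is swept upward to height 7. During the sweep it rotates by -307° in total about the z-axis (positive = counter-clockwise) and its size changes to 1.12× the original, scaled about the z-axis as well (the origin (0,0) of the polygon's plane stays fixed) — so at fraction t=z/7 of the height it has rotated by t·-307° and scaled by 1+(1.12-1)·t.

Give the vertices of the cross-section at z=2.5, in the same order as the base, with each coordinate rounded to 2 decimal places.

t = z/height = 2.5/7 = 0.357143
s = 1 + (scale-1)·z/height = 1 + (1.12-1)·2.5/7 = 1.042857
θ = twist·z/height = -307°·2.5/7 = -109.6429° = -1.913629 rad
cos θ = -0.336156, sin θ = -0.941806 (intermediates below are computed at full precision and shown rounded to 5 d.p.)
v1: (-4,3) → rotate → (4.17004,2.75876) → ×s → (4.34876,2.87699) → (4.35,2.88)
v2: (-1,-5) → rotate → (-4.37288,2.62259) → ×s → (-4.56028,2.73498) → (-4.56,2.73)
v3: (4.5,0.5) → rotate → (-1.04180,-4.40621) → ×s → (-1.08645,-4.59504) → (-1.09,-4.60)

Cross-section at z=2.5: (4.35,2.88) (-4.56,2.73) (-1.09,-4.60)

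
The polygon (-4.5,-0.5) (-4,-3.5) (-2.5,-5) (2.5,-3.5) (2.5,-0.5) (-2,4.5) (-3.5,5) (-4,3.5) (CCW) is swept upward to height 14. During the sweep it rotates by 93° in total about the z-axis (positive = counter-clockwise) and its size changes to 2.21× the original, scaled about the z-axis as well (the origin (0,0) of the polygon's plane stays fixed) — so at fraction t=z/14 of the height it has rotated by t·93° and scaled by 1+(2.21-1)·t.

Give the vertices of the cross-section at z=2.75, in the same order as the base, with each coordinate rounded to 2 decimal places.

Cross-section at z=2.75: (-5.09,-2.33) (-3.34,-5.67) (-1.00,-6.85) (4.30,-3.14) (3.13,0.38) (-4.10,4.51) (-6.05,4.52) (-6.06,2.56)

t = z/height = 2.75/14 = 0.196429
s = 1 + (scale-1)·z/height = 1 + (2.21-1)·2.75/14 = 1.237679
θ = twist·z/height = 93°·2.75/14 = 18.2679° = 0.318834 rad
cos θ = 0.949601, sin θ = 0.313460 (intermediates below are computed at full precision and shown rounded to 5 d.p.)
v1: (-4.5,-0.5) → rotate → (-4.11648,-1.88537) → ×s → (-5.09488,-2.33348) → (-5.09,-2.33)
v2: (-4,-3.5) → rotate → (-2.70130,-4.57744) → ×s → (-3.34334,-5.66540) → (-3.34,-5.67)
v3: (-2.5,-5) → rotate → (-0.80670,-5.53166) → ×s → (-0.99844,-6.84641) → (-1.00,-6.85)
v4: (2.5,-3.5) → rotate → (3.47111,-2.53996) → ×s → (4.29612,-3.14365) → (4.30,-3.14)
v5: (2.5,-0.5) → rotate → (2.53073,0.30885) → ×s → (3.13223,0.38226) → (3.13,0.38)
v6: (-2,4.5) → rotate → (-3.30977,3.64629) → ×s → (-4.09643,4.51293) → (-4.10,4.51)
v7: (-3.5,5) → rotate → (-4.89090,3.65090) → ×s → (-6.05337,4.51864) → (-6.05,4.52)
v8: (-4,3.5) → rotate → (-4.89552,2.06977) → ×s → (-6.05907,2.56171) → (-6.06,2.56)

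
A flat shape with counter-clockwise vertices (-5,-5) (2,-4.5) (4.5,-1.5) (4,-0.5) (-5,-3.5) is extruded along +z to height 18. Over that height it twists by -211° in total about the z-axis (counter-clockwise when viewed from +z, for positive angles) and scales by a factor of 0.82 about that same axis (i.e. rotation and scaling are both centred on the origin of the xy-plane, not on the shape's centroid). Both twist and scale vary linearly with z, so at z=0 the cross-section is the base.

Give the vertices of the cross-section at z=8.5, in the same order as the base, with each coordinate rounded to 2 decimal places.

Cross-section at z=8.5: (-3.74,5.28) (-4.37,-1.11) (-2.04,-3.83) (-1.06,-3.53) (-2.39,5.05)

t = z/height = 8.5/18 = 0.472222
s = 1 + (scale-1)·z/height = 1 + (0.82-1)·8.5/18 = 0.915000
θ = twist·z/height = -211°·8.5/18 = -99.6389° = -1.739027 rad
cos θ = -0.167438, sin θ = -0.985883 (intermediates below are computed at full precision and shown rounded to 5 d.p.)
v1: (-5,-5) → rotate → (-4.09222,5.76660) → ×s → (-3.74438,5.27644) → (-3.74,5.28)
v2: (2,-4.5) → rotate → (-4.77135,-1.21829) → ×s → (-4.36578,-1.11474) → (-4.37,-1.11)
v3: (4.5,-1.5) → rotate → (-2.23229,-4.18531) → ×s → (-2.04255,-3.82956) → (-2.04,-3.83)
v4: (4,-0.5) → rotate → (-1.16269,-3.85981) → ×s → (-1.06386,-3.53173) → (-1.06,-3.53)
v5: (-5,-3.5) → rotate → (-2.61340,5.51545) → ×s → (-2.39126,5.04663) → (-2.39,5.05)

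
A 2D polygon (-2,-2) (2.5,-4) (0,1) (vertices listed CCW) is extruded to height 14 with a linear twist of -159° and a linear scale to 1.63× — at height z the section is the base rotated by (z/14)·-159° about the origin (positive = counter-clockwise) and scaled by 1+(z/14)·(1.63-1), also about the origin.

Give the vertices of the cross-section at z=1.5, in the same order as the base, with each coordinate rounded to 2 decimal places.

t = z/height = 1.5/14 = 0.107143
s = 1 + (scale-1)·z/height = 1 + (1.63-1)·1.5/14 = 1.067500
θ = twist·z/height = -159°·1.5/14 = -17.0357° = -0.297329 rad
cos θ = 0.956122, sin θ = -0.292968 (intermediates below are computed at full precision and shown rounded to 5 d.p.)
v1: (-2,-2) → rotate → (-2.49818,-1.32631) → ×s → (-2.66681,-1.41584) → (-2.67,-1.42)
v2: (2.5,-4) → rotate → (1.21843,-4.55691) → ×s → (1.30068,-4.86450) → (1.30,-4.86)
v3: (0,1) → rotate → (0.29297,0.95612) → ×s → (0.31274,1.02066) → (0.31,1.02)

Cross-section at z=1.5: (-2.67,-1.42) (1.30,-4.86) (0.31,1.02)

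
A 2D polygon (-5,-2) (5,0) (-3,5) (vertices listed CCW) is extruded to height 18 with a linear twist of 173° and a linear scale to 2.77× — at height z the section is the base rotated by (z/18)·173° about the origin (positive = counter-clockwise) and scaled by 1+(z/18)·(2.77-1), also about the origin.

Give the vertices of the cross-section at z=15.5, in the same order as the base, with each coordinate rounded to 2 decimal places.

Cross-section at z=15.5: (13.42,-2.18) (-10.82,6.51) (-0.02,-14.72)

t = z/height = 15.5/18 = 0.861111
s = 1 + (scale-1)·z/height = 1 + (2.77-1)·15.5/18 = 2.524167
θ = twist·z/height = 173°·15.5/18 = 148.9722° = 2.600056 rad
cos θ = -0.856918, sin θ = 0.515454 (intermediates below are computed at full precision and shown rounded to 5 d.p.)
v1: (-5,-2) → rotate → (5.31549,-0.86343) → ×s → (13.41719,-2.17945) → (13.42,-2.18)
v2: (5,0) → rotate → (-4.28459,2.57727) → ×s → (-10.81501,6.50545) → (-10.82,6.51)
v3: (-3,5) → rotate → (-0.00652,-5.83095) → ×s → (-0.01645,-14.71829) → (-0.02,-14.72)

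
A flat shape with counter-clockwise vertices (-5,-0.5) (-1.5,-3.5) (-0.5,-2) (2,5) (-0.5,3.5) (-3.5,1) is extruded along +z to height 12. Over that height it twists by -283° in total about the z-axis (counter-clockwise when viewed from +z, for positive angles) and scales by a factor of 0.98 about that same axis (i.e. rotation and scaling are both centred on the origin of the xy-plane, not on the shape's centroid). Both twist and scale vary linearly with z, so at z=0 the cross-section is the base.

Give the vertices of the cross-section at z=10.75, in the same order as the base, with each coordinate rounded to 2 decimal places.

t = z/height = 10.75/12 = 0.895833
s = 1 + (scale-1)·z/height = 1 + (0.98-1)·10.75/12 = 0.982083
θ = twist·z/height = -283°·10.75/12 = -253.5208° = -4.424773 rad
cos θ = -0.283667, sin θ = 0.958923 (intermediates below are computed at full precision and shown rounded to 5 d.p.)
v1: (-5,-0.5) → rotate → (1.89779,-4.65278) → ×s → (1.86379,-4.56942) → (1.86,-4.57)
v2: (-1.5,-3.5) → rotate → (3.78173,-0.44555) → ×s → (3.71397,-0.43757) → (3.71,-0.44)
v3: (-0.5,-2) → rotate → (2.05968,0.08787) → ×s → (2.02278,0.08630) → (2.02,0.09)
v4: (2,5) → rotate → (-5.36195,0.49951) → ×s → (-5.26588,0.49056) → (-5.27,0.49)
v5: (-0.5,3.5) → rotate → (-3.21440,-1.47229) → ×s → (-3.15681,-1.44592) → (-3.16,-1.45)
v6: (-3.5,1) → rotate → (0.03391,-3.63990) → ×s → (0.03330,-3.57468) → (0.03,-3.57)

Cross-section at z=10.75: (1.86,-4.57) (3.71,-0.44) (2.02,0.09) (-5.27,0.49) (-3.16,-1.45) (0.03,-3.57)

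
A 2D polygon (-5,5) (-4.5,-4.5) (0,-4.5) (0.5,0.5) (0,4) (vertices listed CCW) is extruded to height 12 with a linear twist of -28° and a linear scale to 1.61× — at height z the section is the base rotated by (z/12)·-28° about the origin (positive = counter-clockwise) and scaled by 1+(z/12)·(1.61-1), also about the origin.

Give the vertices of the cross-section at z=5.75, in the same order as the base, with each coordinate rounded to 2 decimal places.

t = z/height = 5.75/12 = 0.479167
s = 1 + (scale-1)·z/height = 1 + (1.61-1)·5.75/12 = 1.292292
θ = twist·z/height = -28°·5.75/12 = -13.4167° = -0.234165 rad
cos θ = 0.972708, sin θ = -0.232031 (intermediates below are computed at full precision and shown rounded to 5 d.p.)
v1: (-5,5) → rotate → (-3.70339,6.02370) → ×s → (-4.78586,7.78437) → (-4.79,7.78)
v2: (-4.5,-4.5) → rotate → (-5.42133,-3.33305) → ×s → (-7.00594,-4.30727) → (-7.01,-4.31)
v3: (0,-4.5) → rotate → (-1.04414,-4.37719) → ×s → (-1.34933,-5.65660) → (-1.35,-5.66)
v4: (0.5,0.5) → rotate → (0.60237,0.37034) → ×s → (0.77844,0.47859) → (0.78,0.48)
v5: (0,4) → rotate → (0.92812,3.89083) → ×s → (1.19941,5.02809) → (1.20,5.03)

Cross-section at z=5.75: (-4.79,7.78) (-7.01,-4.31) (-1.35,-5.66) (0.78,0.48) (1.20,5.03)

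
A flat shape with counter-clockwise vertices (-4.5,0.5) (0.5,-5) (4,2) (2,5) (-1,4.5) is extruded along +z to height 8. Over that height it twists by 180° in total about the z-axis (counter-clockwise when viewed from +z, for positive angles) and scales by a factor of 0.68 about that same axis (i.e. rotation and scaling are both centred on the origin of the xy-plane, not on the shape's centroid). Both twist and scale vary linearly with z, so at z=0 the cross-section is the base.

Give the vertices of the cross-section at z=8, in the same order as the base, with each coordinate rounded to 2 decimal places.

Cross-section at z=8: (3.06,-0.34) (-0.34,3.40) (-2.72,-1.36) (-1.36,-3.40) (0.68,-3.06)

t = z/height = 8/8 = 1
s = 1 + (scale-1)·z/height = 1 + (0.68-1)·8/8 = 0.680000
θ = twist·z/height = 180°·8/8 = 180.0000° = 3.141593 rad
cos θ = -1.000000, sin θ = 0.000000 (intermediates below are computed at full precision and shown rounded to 5 d.p.)
v1: (-4.5,0.5) → rotate → (4.50000,-0.50000) → ×s → (3.06000,-0.34000) → (3.06,-0.34)
v2: (0.5,-5) → rotate → (-0.50000,5.00000) → ×s → (-0.34000,3.40000) → (-0.34,3.40)
v3: (4,2) → rotate → (-4.00000,-2.00000) → ×s → (-2.72000,-1.36000) → (-2.72,-1.36)
v4: (2,5) → rotate → (-2.00000,-5.00000) → ×s → (-1.36000,-3.40000) → (-1.36,-3.40)
v5: (-1,4.5) → rotate → (1.00000,-4.50000) → ×s → (0.68000,-3.06000) → (0.68,-3.06)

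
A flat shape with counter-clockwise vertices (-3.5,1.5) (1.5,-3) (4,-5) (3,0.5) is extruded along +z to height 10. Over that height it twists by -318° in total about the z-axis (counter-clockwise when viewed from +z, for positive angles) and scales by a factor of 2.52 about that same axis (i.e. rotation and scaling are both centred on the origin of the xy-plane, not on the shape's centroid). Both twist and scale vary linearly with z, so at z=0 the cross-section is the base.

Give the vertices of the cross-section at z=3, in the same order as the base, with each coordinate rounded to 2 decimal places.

Cross-section at z=3: (2.65,4.87) (-4.55,-1.76) (-7.80,-5.11) (0.31,-4.42)

t = z/height = 3/10 = 0.3
s = 1 + (scale-1)·z/height = 1 + (2.52-1)·3/10 = 1.456000
θ = twist·z/height = -318°·3/10 = -95.4000° = -1.665044 rad
cos θ = -0.094108, sin θ = -0.995562 (intermediates below are computed at full precision and shown rounded to 5 d.p.)
v1: (-3.5,1.5) → rotate → (1.82272,3.34330) → ×s → (2.65388,4.86785) → (2.65,4.87)
v2: (1.5,-3) → rotate → (-3.12785,-1.21102) → ×s → (-4.55415,-1.76324) → (-4.55,-1.76)
v3: (4,-5) → rotate → (-5.35424,-3.51171) → ×s → (-7.79578,-5.11304) → (-7.80,-5.11)
v4: (3,0.5) → rotate → (0.21546,-3.03374) → ×s → (0.31370,-4.41713) → (0.31,-4.42)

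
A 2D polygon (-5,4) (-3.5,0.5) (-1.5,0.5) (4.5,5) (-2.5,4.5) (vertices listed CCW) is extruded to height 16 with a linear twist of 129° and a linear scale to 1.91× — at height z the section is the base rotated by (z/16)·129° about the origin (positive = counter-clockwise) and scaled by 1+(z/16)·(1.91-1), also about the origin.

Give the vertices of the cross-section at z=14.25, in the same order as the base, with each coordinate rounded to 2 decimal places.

Cross-section at z=14.25: (-2.76,-11.26) (1.85,-6.13) (0.32,-2.84) (-11.64,3.58) (-5.49,-7.53)

t = z/height = 14.25/16 = 0.890625
s = 1 + (scale-1)·z/height = 1 + (1.91-1)·14.25/16 = 1.810469
θ = twist·z/height = 129°·14.25/16 = 114.8906° = 2.005220 rad
cos θ = -0.420887, sin θ = 0.907113 (intermediates below are computed at full precision and shown rounded to 5 d.p.)
v1: (-5,4) → rotate → (-1.52401,-6.21911) → ×s → (-2.75918,-11.25951) → (-2.76,-11.26)
v2: (-3.5,0.5) → rotate → (1.01955,-3.38534) → ×s → (1.84586,-6.12905) → (1.85,-6.13)
v3: (-1.5,0.5) → rotate → (0.17777,-1.57111) → ×s → (0.32186,-2.84445) → (0.32,-2.84)
v4: (4.5,5) → rotate → (-6.42956,1.97757) → ×s → (-11.64051,3.58033) → (-11.64,3.58)
v5: (-2.5,4.5) → rotate → (-3.02979,-4.16178) → ×s → (-5.48534,-7.53476) → (-5.49,-7.53)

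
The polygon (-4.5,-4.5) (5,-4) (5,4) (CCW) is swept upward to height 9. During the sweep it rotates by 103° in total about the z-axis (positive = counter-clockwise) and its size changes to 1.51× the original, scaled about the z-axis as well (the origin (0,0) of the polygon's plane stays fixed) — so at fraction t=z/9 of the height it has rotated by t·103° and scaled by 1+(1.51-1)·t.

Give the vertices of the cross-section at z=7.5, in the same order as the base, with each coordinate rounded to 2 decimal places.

Cross-section at z=7.5: (5.93,-6.86) (6.20,6.69) (-5.17,7.52)

t = z/height = 7.5/9 = 0.833333
s = 1 + (scale-1)·z/height = 1 + (1.51-1)·7.5/9 = 1.425000
θ = twist·z/height = 103°·7.5/9 = 85.8333° = 1.498074 rad
cos θ = 0.072658, sin θ = 0.997357 (intermediates below are computed at full precision and shown rounded to 5 d.p.)
v1: (-4.5,-4.5) → rotate → (4.16115,-4.81507) → ×s → (5.92963,-6.86147) → (5.93,-6.86)
v2: (5,-4) → rotate → (4.35272,4.69615) → ×s → (6.20262,6.69202) → (6.20,6.69)
v3: (5,4) → rotate → (-3.62614,5.27742) → ×s → (-5.16725,7.52032) → (-5.17,7.52)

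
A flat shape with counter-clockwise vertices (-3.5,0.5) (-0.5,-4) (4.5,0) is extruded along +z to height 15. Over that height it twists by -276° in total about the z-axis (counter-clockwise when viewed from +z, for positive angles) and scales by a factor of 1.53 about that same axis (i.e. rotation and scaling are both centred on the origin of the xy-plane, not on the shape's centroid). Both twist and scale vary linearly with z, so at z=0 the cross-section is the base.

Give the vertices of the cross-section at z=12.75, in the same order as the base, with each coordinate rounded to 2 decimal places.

t = z/height = 12.75/15 = 0.85
s = 1 + (scale-1)·z/height = 1 + (1.53-1)·12.75/15 = 1.450500
θ = twist·z/height = -276°·12.75/15 = -234.6000° = -4.094542 rad
cos θ = -0.579281, sin θ = 0.815128 (intermediates below are computed at full precision and shown rounded to 5 d.p.)
v1: (-3.5,0.5) → rotate → (1.61992,-3.14259) → ×s → (2.34969,-4.55832) → (2.35,-4.56)
v2: (-0.5,-4) → rotate → (3.55015,1.90956) → ×s → (5.14950,2.76982) → (5.15,2.77)
v3: (4.5,0) → rotate → (-2.60677,3.66808) → ×s → (-3.78111,5.32054) → (-3.78,5.32)

Cross-section at z=12.75: (2.35,-4.56) (5.15,2.77) (-3.78,5.32)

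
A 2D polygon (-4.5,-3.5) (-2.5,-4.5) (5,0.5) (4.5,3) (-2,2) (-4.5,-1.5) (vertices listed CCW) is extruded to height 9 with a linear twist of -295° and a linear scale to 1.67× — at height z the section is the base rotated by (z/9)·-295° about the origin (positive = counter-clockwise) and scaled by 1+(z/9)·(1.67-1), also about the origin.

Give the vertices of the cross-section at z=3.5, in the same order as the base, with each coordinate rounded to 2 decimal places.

Cross-section at z=3.5: (-1.64,7.00) (-3.83,5.23) (-2.06,-5.99) (1.06,-6.73) (3.34,1.24) (0.65,5.94)

t = z/height = 3.5/9 = 0.388889
s = 1 + (scale-1)·z/height = 1 + (1.67-1)·3.5/9 = 1.260556
θ = twist·z/height = -295°·3.5/9 = -114.7222° = -2.002281 rad
cos θ = -0.418219, sin θ = -0.908346 (intermediates below are computed at full precision and shown rounded to 5 d.p.)
v1: (-4.5,-3.5) → rotate → (-1.29722,5.55133) → ×s → (-1.63522,6.99775) → (-1.64,7.00)
v2: (-2.5,-4.5) → rotate → (-3.04201,4.15285) → ×s → (-3.83462,5.23490) → (-3.83,5.23)
v3: (5,0.5) → rotate → (-1.63692,-4.75084) → ×s → (-2.06343,-5.98870) → (-2.06,-5.99)
v4: (4.5,3) → rotate → (0.84305,-5.34222) → ×s → (1.06271,-6.73416) → (1.06,-6.73)
v5: (-2,2) → rotate → (2.65313,0.98025) → ×s → (3.34442,1.23566) → (3.34,1.24)
v6: (-4.5,-1.5) → rotate → (0.51947,4.71489) → ×s → (0.65482,5.94338) → (0.65,5.94)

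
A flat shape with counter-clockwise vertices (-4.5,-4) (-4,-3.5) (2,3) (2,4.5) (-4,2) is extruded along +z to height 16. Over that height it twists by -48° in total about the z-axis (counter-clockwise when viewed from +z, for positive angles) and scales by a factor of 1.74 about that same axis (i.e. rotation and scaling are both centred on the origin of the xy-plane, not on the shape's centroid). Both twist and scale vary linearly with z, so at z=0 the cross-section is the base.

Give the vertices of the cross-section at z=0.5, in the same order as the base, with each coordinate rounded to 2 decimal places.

t = z/height = 0.5/16 = 0.03125
s = 1 + (scale-1)·z/height = 1 + (1.74-1)·0.5/16 = 1.023125
θ = twist·z/height = -48°·0.5/16 = -1.5000° = -0.026180 rad
cos θ = 0.999657, sin θ = -0.026177 (intermediates below are computed at full precision and shown rounded to 5 d.p.)
v1: (-4.5,-4) → rotate → (-4.60317,-3.88083) → ×s → (-4.70961,-3.97058) → (-4.71,-3.97)
v2: (-4,-3.5) → rotate → (-4.09025,-3.39409) → ×s → (-4.18484,-3.47258) → (-4.18,-3.47)
v3: (2,3) → rotate → (2.07785,2.94662) → ×s → (2.12590,3.01476) → (2.13,3.01)
v4: (2,4.5) → rotate → (2.11711,4.44610) → ×s → (2.16607,4.54892) → (2.17,4.55)
v5: (-4,2) → rotate → (-3.94628,2.10402) → ×s → (-4.03753,2.15268) → (-4.04,2.15)

Cross-section at z=0.5: (-4.71,-3.97) (-4.18,-3.47) (2.13,3.01) (2.17,4.55) (-4.04,2.15)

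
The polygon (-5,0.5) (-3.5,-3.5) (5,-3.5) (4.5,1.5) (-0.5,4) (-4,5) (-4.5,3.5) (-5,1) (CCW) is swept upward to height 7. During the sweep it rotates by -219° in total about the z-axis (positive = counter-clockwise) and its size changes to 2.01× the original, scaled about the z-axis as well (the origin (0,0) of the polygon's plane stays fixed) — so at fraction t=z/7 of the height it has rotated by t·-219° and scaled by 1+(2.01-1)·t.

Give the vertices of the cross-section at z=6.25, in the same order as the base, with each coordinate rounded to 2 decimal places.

t = z/height = 6.25/7 = 0.892857
s = 1 + (scale-1)·z/height = 1 + (2.01-1)·6.25/7 = 1.901786
θ = twist·z/height = -219°·6.25/7 = -195.5357° = -3.412742 rad
cos θ = -0.963464, sin θ = 0.267839 (intermediates below are computed at full precision and shown rounded to 5 d.p.)
v1: (-5,0.5) → rotate → (4.68340,-1.82093) → ×s → (8.90682,-3.46301) → (8.91,-3.46)
v2: (-3.5,-3.5) → rotate → (4.30956,2.43469) → ×s → (8.19586,4.63025) → (8.20,4.63)
v3: (5,-3.5) → rotate → (-3.87988,4.71132) → ×s → (-7.37870,8.95992) → (-7.38,8.96)
v4: (4.5,1.5) → rotate → (-4.73735,-0.23992) → ×s → (-9.00942,-0.45628) → (-9.01,-0.46)
v5: (-0.5,4) → rotate → (-0.58962,-3.98777) → ×s → (-1.12134,-7.58389) → (-1.12,-7.58)
v6: (-4,5) → rotate → (2.51466,-5.88867) → ×s → (4.78234,-11.19900) → (4.78,-11.20)
v7: (-4.5,3.5) → rotate → (3.39815,-4.57740) → ×s → (6.46255,-8.70523) → (6.46,-8.71)
v8: (-5,1) → rotate → (4.54948,-2.30266) → ×s → (8.65214,-4.37916) → (8.65,-4.38)

Cross-section at z=6.25: (8.91,-3.46) (8.20,4.63) (-7.38,8.96) (-9.01,-0.46) (-1.12,-7.58) (4.78,-11.20) (6.46,-8.71) (8.65,-4.38)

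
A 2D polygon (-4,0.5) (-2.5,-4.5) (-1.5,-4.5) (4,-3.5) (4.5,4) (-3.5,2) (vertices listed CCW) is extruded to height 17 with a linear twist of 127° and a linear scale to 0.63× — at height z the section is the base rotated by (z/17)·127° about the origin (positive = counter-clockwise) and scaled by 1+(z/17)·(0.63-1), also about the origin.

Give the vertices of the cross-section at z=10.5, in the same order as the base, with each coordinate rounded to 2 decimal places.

t = z/height = 10.5/17 = 0.617647
s = 1 + (scale-1)·z/height = 1 + (0.63-1)·10.5/17 = 0.771471
θ = twist·z/height = 127°·10.5/17 = 78.4412° = 1.369057 rad
cos θ = 0.200374, sin θ = 0.979720 (intermediates below are computed at full precision and shown rounded to 5 d.p.)
v1: (-4,0.5) → rotate → (-1.29136,-3.81869) → ×s → (-0.99624,-2.94601) → (-1.00,-2.95)
v2: (-2.5,-4.5) → rotate → (3.90780,-3.35098) → ×s → (3.01476,-2.58518) → (3.01,-2.59)
v3: (-1.5,-4.5) → rotate → (4.10818,-2.37126) → ×s → (3.16934,-1.82936) → (3.17,-1.83)
v4: (4,-3.5) → rotate → (4.23051,3.21757) → ×s → (3.26372,2.48226) → (3.26,2.48)
v5: (4.5,4) → rotate → (-3.01720,5.21023) → ×s → (-2.32768,4.01954) → (-2.33,4.02)
v6: (-3.5,2) → rotate → (-2.66075,-3.02827) → ×s → (-2.05269,-2.33622) → (-2.05,-2.34)

Cross-section at z=10.5: (-1.00,-2.95) (3.01,-2.59) (3.17,-1.83) (3.26,2.48) (-2.33,4.02) (-2.05,-2.34)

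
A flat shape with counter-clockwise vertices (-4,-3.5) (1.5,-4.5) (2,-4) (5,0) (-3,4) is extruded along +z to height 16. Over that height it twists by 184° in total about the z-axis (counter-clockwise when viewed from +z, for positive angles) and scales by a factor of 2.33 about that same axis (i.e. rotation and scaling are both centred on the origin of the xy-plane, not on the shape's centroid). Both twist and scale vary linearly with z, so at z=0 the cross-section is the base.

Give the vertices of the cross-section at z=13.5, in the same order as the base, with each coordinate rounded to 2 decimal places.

Cross-section at z=13.5: (10.82,3.19) (1.11,10.01) (-0.30,9.49) (-9.64,4.44) (2.23,-10.37)

t = z/height = 13.5/16 = 0.84375
s = 1 + (scale-1)·z/height = 1 + (2.33-1)·13.5/16 = 2.122188
θ = twist·z/height = 184°·13.5/16 = 155.2500° = 2.709624 rad
cos θ = -0.908143, sin θ = 0.418660 (intermediates below are computed at full precision and shown rounded to 5 d.p.)
v1: (-4,-3.5) → rotate → (5.09788,1.50386) → ×s → (10.81866,3.19148) → (10.82,3.19)
v2: (1.5,-4.5) → rotate → (0.52175,4.71463) → ×s → (1.10726,10.00534) → (1.11,10.01)
v3: (2,-4) → rotate → (-0.14165,4.46989) → ×s → (-0.30060,9.48595) → (-0.30,9.49)
v4: (5,0) → rotate → (-4.54072,2.09330) → ×s → (-9.63625,4.44237) → (-9.64,4.44)
v5: (-3,4) → rotate → (1.04979,-4.88855) → ×s → (2.22785,-10.37442) → (2.23,-10.37)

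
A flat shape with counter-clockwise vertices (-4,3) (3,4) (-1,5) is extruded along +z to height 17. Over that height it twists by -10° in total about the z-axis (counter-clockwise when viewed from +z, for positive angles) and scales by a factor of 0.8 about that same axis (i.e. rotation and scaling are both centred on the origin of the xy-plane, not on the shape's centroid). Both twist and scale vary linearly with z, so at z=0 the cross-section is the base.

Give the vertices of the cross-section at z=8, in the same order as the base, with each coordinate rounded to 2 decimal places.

Cross-section at z=8: (-3.39,3.01) (3.01,3.39) (-0.53,4.59)

t = z/height = 8/17 = 0.470588
s = 1 + (scale-1)·z/height = 1 + (0.8-1)·8/17 = 0.905882
θ = twist·z/height = -10°·8/17 = -4.7059° = -0.082133 rad
cos θ = 0.996629, sin θ = -0.082041 (intermediates below are computed at full precision and shown rounded to 5 d.p.)
v1: (-4,3) → rotate → (-3.74039,3.31805) → ×s → (-3.38836,3.00576) → (-3.39,3.01)
v2: (3,4) → rotate → (3.31805,3.74039) → ×s → (3.00576,3.38836) → (3.01,3.39)
v3: (-1,5) → rotate → (-0.58642,5.06519) → ×s → (-0.53123,4.58846) → (-0.53,4.59)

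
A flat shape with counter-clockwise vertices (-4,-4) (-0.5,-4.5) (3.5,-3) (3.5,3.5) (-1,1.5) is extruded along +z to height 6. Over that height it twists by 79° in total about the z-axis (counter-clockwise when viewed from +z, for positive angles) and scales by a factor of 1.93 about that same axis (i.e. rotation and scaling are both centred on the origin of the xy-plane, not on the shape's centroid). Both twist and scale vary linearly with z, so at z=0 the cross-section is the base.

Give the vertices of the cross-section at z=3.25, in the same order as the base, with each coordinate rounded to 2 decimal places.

Cross-section at z=3.25: (-0.33,-8.50) (4.05,-5.48) (6.93,0.26) (0.29,7.44) (-2.64,0.63)

t = z/height = 3.25/6 = 0.541667
s = 1 + (scale-1)·z/height = 1 + (1.93-1)·3.25/6 = 1.503750
θ = twist·z/height = 79°·3.25/6 = 42.7917° = 0.746855 rad
cos θ = 0.733829, sin θ = 0.679335 (intermediates below are computed at full precision and shown rounded to 5 d.p.)
v1: (-4,-4) → rotate → (-0.21798,-5.65265) → ×s → (-0.32778,-8.50018) → (-0.33,-8.50)
v2: (-0.5,-4.5) → rotate → (2.69009,-3.64190) → ×s → (4.04522,-5.47650) → (4.05,-5.48)
v3: (3.5,-3) → rotate → (4.60640,0.17618) → ×s → (6.92688,0.26494) → (6.93,0.26)
v4: (3.5,3.5) → rotate → (0.19073,4.94607) → ×s → (0.28681,7.43765) → (0.29,7.44)
v5: (-1,1.5) → rotate → (-1.75283,0.42141) → ×s → (-2.63582,0.63369) → (-2.64,0.63)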